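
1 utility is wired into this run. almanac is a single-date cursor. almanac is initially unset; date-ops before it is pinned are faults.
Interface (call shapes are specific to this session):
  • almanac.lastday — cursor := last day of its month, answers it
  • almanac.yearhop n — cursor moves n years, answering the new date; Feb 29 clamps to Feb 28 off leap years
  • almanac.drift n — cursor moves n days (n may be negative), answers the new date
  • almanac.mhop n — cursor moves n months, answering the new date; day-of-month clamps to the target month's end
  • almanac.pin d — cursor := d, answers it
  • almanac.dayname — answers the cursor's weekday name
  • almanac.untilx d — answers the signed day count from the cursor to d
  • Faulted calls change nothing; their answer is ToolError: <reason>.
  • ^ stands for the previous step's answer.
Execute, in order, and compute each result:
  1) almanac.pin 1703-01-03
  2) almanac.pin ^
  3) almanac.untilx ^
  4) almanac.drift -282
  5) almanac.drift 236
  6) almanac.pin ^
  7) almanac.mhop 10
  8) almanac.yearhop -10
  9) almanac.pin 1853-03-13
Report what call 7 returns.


>> pin(d: 1703-01-03)
<< 1703-01-03
>> pin(d: ^)
<< 1703-01-03
>> untilx(d: ^)
<< 0
>> drift(n: -282)
<< 1702-03-27
>> drift(n: 236)
<< 1702-11-18
>> pin(d: ^)
<< 1702-11-18
>> mhop(n: 10)
<< 1703-09-18
>> yearhop(n: -10)
<< 1693-09-18
>> pin(d: 1853-03-13)
<< 1853-03-13

Answer: 1703-09-18


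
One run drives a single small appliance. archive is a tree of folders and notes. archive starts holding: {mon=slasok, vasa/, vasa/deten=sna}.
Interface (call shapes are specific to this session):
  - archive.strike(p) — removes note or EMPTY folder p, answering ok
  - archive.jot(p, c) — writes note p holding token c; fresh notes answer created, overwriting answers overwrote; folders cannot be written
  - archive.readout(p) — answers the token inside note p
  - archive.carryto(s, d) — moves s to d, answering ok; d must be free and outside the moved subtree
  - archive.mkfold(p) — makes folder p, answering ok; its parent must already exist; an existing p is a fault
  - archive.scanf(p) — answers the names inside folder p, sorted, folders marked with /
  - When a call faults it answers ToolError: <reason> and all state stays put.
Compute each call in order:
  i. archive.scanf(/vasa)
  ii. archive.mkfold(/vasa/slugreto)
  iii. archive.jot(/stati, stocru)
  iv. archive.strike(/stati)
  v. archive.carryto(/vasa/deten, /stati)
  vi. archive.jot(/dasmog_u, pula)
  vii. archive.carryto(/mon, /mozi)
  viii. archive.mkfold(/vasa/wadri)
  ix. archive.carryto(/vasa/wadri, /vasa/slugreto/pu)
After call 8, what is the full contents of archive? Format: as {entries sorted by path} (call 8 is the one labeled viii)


Answer: {dasmog_u=pula, mozi=slasok, stati=sna, vasa/, vasa/slugreto/, vasa/wadri/}

Derivation:
>>> scanf /vasa
= [deten]
>>> mkfold /vasa/slugreto
= ok
>>> jot /stati stocru
= created
>>> strike /stati
= ok
>>> carryto /vasa/deten /stati
= ok
>>> jot /dasmog_u pula
= created
>>> carryto /mon /mozi
= ok
>>> mkfold /vasa/wadri
= ok
>>> carryto /vasa/wadri /vasa/slugreto/pu
= ok


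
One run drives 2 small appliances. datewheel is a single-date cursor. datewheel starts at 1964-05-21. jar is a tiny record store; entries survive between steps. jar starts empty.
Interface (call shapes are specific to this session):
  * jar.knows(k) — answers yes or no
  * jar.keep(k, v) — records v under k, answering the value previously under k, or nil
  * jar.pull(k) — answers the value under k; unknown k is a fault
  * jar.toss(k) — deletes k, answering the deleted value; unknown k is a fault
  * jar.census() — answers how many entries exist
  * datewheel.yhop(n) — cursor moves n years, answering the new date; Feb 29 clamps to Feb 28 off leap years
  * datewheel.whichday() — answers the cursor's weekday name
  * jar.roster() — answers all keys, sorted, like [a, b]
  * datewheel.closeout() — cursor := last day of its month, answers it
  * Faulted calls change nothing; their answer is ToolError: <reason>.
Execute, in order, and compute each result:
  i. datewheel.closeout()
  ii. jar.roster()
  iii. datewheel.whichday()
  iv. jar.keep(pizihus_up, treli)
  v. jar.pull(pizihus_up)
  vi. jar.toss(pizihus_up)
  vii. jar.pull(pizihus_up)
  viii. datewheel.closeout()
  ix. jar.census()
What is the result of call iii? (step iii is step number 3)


-> datewheel.closeout()
<- 1964-05-31
-> jar.roster()
<- []
-> datewheel.whichday()
<- Sunday
-> jar.keep(k→pizihus_up, v→treli)
<- nil
-> jar.pull(k→pizihus_up)
<- treli
-> jar.toss(k→pizihus_up)
<- treli
-> jar.pull(k→pizihus_up)
<- ToolError: no such key pizihus_up
-> datewheel.closeout()
<- 1964-05-31
-> jar.census()
<- 0

Answer: Sunday


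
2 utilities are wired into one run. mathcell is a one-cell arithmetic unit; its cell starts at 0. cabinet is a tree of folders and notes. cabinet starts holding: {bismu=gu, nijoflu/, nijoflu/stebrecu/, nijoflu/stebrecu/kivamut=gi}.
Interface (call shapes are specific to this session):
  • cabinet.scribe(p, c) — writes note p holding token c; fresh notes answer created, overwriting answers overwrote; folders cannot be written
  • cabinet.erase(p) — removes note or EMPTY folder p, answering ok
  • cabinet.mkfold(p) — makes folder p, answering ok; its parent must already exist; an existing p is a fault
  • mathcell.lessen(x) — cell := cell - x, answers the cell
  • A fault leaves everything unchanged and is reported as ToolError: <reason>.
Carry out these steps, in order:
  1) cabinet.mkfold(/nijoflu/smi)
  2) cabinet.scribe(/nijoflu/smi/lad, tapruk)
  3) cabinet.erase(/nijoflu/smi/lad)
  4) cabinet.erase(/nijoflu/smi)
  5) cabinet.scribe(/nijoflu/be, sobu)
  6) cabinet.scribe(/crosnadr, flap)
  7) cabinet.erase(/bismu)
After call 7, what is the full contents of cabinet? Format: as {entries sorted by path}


Act: cabinet.mkfold[p=/nijoflu/smi]
Obs: ok
Act: cabinet.scribe[p=/nijoflu/smi/lad; c=tapruk]
Obs: created
Act: cabinet.erase[p=/nijoflu/smi/lad]
Obs: ok
Act: cabinet.erase[p=/nijoflu/smi]
Obs: ok
Act: cabinet.scribe[p=/nijoflu/be; c=sobu]
Obs: created
Act: cabinet.scribe[p=/crosnadr; c=flap]
Obs: created
Act: cabinet.erase[p=/bismu]
Obs: ok

Answer: {crosnadr=flap, nijoflu/, nijoflu/be=sobu, nijoflu/stebrecu/, nijoflu/stebrecu/kivamut=gi}


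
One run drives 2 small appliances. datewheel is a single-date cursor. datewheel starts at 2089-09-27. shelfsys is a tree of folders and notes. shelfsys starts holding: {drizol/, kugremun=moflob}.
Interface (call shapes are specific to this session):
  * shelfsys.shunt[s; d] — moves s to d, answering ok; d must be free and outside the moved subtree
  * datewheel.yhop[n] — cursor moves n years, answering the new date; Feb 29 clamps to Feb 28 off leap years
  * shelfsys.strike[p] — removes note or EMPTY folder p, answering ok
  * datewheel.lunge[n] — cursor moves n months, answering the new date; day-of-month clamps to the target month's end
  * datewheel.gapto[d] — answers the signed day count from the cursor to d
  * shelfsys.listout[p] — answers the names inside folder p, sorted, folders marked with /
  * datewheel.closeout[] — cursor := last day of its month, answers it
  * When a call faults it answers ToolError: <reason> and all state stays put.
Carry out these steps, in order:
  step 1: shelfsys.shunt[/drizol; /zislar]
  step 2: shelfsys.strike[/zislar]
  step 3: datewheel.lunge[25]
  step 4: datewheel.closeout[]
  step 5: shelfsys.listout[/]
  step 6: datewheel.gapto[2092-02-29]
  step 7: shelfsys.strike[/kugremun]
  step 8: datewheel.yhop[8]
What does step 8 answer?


Answer: 2099-10-31

Derivation:
I use shelfsys.shunt on s='/drizol', d='/zislar', — result: ok.
Then shelfsys.strike on p='/zislar', and observe ok.
Calling datewheel.lunge on n='25', and observe 2091-10-27.
Next I call datewheel.closeout, giving 2091-10-31.
I try shelfsys.listout on p='/', yielding [kugremun].
Next I call datewheel.gapto on d='2092-02-29', yielding 121.
Now I run shelfsys.strike on p='/kugremun', yielding ok.
Calling datewheel.yhop on n='8', → 2099-10-31.


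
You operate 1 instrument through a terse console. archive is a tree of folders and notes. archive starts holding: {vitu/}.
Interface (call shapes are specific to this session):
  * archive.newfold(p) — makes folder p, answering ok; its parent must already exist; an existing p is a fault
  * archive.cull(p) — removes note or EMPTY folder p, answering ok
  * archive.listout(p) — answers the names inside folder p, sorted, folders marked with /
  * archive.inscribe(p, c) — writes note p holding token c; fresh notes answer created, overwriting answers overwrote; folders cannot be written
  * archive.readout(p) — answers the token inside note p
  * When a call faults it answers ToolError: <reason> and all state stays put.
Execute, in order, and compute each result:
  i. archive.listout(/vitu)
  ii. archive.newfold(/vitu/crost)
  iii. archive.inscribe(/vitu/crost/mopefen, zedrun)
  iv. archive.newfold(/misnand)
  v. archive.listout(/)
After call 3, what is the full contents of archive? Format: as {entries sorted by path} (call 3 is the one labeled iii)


~$ archive.listout p: /vitu
  []
~$ archive.newfold p: /vitu/crost
  ok
~$ archive.inscribe p: /vitu/crost/mopefen c: zedrun
  created
~$ archive.newfold p: /misnand
  ok
~$ archive.listout p: /
  [misnand/, vitu/]

Answer: {vitu/, vitu/crost/, vitu/crost/mopefen=zedrun}


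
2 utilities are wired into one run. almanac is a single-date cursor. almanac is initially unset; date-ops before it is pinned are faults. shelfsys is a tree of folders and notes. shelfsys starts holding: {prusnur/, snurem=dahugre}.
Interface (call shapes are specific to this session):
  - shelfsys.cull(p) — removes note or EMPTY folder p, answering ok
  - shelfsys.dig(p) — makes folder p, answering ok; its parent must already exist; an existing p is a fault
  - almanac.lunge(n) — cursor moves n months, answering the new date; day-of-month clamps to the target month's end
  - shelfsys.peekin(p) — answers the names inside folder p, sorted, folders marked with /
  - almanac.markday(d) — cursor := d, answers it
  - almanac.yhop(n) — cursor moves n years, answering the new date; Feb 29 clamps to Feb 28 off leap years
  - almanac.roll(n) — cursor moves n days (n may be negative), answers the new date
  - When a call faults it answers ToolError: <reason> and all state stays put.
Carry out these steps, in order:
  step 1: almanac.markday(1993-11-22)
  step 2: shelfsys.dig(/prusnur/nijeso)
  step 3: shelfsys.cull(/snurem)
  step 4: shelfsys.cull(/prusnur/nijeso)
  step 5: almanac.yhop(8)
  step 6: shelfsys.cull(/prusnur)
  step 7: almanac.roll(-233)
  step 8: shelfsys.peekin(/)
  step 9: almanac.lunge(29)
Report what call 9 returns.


Answer: 2003-09-03

Derivation:
! almanac.markday(d=1993-11-22) : 1993-11-22
! shelfsys.dig(p=/prusnur/nijeso) : ok
! shelfsys.cull(p=/snurem) : ok
! shelfsys.cull(p=/prusnur/nijeso) : ok
! almanac.yhop(n=8) : 2001-11-22
! shelfsys.cull(p=/prusnur) : ok
! almanac.roll(n=-233) : 2001-04-03
! shelfsys.peekin(p=/) : []
! almanac.lunge(n=29) : 2003-09-03


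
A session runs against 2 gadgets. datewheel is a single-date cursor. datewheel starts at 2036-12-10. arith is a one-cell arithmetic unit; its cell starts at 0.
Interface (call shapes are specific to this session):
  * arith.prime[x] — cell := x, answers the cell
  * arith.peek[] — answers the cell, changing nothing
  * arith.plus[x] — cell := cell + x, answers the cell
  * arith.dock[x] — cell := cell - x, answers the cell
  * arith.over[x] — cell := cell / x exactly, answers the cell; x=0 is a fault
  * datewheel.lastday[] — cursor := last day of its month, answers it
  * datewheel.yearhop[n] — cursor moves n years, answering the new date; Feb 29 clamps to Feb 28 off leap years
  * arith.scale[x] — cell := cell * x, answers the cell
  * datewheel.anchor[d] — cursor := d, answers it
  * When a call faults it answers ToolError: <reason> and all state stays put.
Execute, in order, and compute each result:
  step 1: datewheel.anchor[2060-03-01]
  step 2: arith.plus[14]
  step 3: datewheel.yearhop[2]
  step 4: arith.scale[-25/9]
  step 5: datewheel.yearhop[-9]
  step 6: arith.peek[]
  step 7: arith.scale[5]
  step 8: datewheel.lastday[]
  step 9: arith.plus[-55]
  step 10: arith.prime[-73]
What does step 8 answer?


% 1. datewheel.anchor(d: 2060-03-01) ~> 2060-03-01
% 2. arith.plus(x: 14) ~> 14
% 3. datewheel.yearhop(n: 2) ~> 2062-03-01
% 4. arith.scale(x: -25/9) ~> -350/9
% 5. datewheel.yearhop(n: -9) ~> 2053-03-01
% 6. arith.peek() ~> -350/9
% 7. arith.scale(x: 5) ~> -1750/9
% 8. datewheel.lastday() ~> 2053-03-31
% 9. arith.plus(x: -55) ~> -2245/9
% 10. arith.prime(x: -73) ~> -73

Answer: 2053-03-31


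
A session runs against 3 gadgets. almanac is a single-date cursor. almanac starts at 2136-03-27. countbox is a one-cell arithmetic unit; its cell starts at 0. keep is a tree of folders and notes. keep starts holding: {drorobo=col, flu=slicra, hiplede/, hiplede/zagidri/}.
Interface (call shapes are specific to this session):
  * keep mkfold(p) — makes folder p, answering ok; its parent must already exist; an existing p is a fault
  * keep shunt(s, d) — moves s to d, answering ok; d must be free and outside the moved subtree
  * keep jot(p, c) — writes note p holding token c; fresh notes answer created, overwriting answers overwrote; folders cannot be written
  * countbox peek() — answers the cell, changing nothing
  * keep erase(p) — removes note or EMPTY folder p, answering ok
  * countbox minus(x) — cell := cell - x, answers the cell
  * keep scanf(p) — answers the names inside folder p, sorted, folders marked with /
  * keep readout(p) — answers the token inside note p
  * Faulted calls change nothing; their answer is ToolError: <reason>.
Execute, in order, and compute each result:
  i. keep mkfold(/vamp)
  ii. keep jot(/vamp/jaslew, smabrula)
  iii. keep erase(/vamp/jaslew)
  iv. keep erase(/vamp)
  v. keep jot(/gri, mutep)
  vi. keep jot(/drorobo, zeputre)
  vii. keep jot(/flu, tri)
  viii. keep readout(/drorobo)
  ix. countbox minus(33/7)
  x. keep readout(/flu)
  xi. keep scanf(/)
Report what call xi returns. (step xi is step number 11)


> keep mkfold p=/vamp
[out] ok
> keep jot p=/vamp/jaslew c=smabrula
[out] created
> keep erase p=/vamp/jaslew
[out] ok
> keep erase p=/vamp
[out] ok
> keep jot p=/gri c=mutep
[out] created
> keep jot p=/drorobo c=zeputre
[out] overwrote
> keep jot p=/flu c=tri
[out] overwrote
> keep readout p=/drorobo
[out] zeputre
> countbox minus x=33/7
[out] -33/7
> keep readout p=/flu
[out] tri
> keep scanf p=/
[out] [drorobo, flu, gri, hiplede/]

Answer: [drorobo, flu, gri, hiplede/]


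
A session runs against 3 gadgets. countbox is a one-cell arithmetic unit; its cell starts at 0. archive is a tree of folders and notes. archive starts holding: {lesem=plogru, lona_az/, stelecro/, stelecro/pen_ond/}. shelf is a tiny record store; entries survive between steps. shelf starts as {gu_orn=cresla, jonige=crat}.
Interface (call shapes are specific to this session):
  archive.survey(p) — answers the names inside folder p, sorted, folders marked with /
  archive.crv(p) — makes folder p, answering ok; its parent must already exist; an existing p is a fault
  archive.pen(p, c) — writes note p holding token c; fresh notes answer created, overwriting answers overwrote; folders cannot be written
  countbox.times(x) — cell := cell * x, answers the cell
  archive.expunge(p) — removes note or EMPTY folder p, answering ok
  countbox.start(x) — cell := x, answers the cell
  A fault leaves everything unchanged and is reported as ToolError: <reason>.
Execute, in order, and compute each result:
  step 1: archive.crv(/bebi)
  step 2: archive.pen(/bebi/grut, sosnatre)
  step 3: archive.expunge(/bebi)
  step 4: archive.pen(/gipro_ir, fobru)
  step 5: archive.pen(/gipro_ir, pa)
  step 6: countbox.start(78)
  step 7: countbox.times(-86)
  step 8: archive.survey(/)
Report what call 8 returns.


Answer: [bebi/, gipro_ir, lesem, lona_az/, stelecro/]

Derivation:
-- archive.crv(p: /bebi) == ok
-- archive.pen(p: /bebi/grut, c: sosnatre) == created
-- archive.expunge(p: /bebi) == ToolError: not empty
-- archive.pen(p: /gipro_ir, c: fobru) == created
-- archive.pen(p: /gipro_ir, c: pa) == overwrote
-- countbox.start(x: 78) == 78
-- countbox.times(x: -86) == -6708
-- archive.survey(p: /) == [bebi/, gipro_ir, lesem, lona_az/, stelecro/]


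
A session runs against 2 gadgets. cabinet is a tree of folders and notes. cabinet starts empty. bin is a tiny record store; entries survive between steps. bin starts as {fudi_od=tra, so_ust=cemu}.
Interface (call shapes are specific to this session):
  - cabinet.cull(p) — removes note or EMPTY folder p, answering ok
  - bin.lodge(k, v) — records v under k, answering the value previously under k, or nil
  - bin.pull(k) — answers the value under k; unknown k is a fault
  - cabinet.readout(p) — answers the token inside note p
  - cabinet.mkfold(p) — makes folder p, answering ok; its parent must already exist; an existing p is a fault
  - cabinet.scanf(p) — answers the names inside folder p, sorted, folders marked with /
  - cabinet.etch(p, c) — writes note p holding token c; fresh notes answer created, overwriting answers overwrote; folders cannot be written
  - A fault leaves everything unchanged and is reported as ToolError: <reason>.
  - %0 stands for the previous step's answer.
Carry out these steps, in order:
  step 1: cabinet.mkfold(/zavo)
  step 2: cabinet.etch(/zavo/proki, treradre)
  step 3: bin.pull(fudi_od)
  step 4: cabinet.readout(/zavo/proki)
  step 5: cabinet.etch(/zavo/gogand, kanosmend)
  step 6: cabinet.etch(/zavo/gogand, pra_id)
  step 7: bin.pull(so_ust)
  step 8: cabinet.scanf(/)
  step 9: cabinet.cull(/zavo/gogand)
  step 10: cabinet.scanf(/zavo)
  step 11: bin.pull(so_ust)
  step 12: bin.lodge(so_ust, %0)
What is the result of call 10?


> mkfold p='/zavo'
= ok
> etch p='/zavo/proki' c='treradre'
= created
> pull k='fudi_od'
= tra
> readout p='/zavo/proki'
= treradre
> etch p='/zavo/gogand' c='kanosmend'
= created
> etch p='/zavo/gogand' c='pra_id'
= overwrote
> pull k='so_ust'
= cemu
> scanf p='/'
= [zavo/]
> cull p='/zavo/gogand'
= ok
> scanf p='/zavo'
= [proki]
> pull k='so_ust'
= cemu
> lodge k='so_ust' v='%0'
= cemu

Answer: [proki]


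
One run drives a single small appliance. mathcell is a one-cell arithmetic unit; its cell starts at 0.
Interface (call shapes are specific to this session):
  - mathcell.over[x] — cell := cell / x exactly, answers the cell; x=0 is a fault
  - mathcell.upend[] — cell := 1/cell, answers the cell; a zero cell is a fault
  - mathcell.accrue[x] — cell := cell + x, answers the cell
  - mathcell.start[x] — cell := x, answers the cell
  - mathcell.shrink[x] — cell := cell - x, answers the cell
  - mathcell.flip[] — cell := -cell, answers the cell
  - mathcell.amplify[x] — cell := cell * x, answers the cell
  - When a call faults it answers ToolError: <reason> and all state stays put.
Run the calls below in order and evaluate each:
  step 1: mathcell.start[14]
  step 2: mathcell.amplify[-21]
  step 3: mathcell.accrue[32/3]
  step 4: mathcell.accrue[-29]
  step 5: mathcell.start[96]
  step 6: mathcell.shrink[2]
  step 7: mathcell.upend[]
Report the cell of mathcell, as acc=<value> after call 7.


-> start(x='14')
<- 14
-> amplify(x='-21')
<- -294
-> accrue(x='32/3')
<- -850/3
-> accrue(x='-29')
<- -937/3
-> start(x='96')
<- 96
-> shrink(x='2')
<- 94
-> upend()
<- 1/94

Answer: acc=1/94


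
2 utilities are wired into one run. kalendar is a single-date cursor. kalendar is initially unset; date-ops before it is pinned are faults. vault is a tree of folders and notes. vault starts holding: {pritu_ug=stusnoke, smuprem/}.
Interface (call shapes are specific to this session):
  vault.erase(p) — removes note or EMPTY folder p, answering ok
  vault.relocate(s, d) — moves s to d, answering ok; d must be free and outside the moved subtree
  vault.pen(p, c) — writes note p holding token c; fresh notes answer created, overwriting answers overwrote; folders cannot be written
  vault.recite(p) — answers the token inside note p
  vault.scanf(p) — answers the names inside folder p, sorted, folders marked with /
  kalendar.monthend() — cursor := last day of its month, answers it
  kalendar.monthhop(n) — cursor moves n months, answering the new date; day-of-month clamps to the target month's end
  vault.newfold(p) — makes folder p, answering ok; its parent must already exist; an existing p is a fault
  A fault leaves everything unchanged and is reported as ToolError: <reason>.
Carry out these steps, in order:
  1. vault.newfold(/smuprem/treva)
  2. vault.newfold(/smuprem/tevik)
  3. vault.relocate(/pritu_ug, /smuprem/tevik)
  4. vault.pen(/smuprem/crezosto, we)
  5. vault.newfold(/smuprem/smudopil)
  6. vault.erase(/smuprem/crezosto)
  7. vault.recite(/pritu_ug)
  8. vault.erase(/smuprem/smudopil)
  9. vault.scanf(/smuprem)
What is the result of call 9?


>> vault.newfold(p→/smuprem/treva)
<< ok
>> vault.newfold(p→/smuprem/tevik)
<< ok
>> vault.relocate(s→/pritu_ug, d→/smuprem/tevik)
<< ToolError: exists
>> vault.pen(p→/smuprem/crezosto, c→we)
<< created
>> vault.newfold(p→/smuprem/smudopil)
<< ok
>> vault.erase(p→/smuprem/crezosto)
<< ok
>> vault.recite(p→/pritu_ug)
<< stusnoke
>> vault.erase(p→/smuprem/smudopil)
<< ok
>> vault.scanf(p→/smuprem)
<< [tevik/, treva/]

Answer: [tevik/, treva/]


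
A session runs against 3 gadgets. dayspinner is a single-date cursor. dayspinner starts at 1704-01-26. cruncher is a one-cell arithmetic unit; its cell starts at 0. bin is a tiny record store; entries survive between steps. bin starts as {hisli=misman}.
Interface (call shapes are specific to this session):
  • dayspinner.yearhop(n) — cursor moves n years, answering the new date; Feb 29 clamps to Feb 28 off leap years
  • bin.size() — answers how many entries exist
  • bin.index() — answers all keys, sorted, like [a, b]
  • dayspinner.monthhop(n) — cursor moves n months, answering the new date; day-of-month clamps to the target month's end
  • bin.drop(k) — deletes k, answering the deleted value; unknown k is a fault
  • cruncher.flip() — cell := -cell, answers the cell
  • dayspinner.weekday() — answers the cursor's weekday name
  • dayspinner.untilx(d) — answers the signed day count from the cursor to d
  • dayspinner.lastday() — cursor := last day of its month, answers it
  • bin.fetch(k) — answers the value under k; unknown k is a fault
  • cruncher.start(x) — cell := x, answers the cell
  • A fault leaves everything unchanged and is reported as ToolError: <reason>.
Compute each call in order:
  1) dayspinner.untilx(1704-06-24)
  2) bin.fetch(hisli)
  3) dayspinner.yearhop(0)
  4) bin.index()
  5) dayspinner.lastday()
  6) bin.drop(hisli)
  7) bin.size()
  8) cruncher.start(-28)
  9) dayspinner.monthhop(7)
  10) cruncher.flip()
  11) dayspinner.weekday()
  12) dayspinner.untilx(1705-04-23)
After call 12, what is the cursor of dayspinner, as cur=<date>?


Answer: cur=1704-08-31

Derivation:
Invoking dayspinner.untilx on d: 1704-06-24, and observe 150.
Invoking bin.fetch on k: hisli, giving misman.
Calling dayspinner.yearhop on n: 0, yielding 1704-01-26.
I invoke bin.index(), which returns [hisli].
I use dayspinner.lastday, yielding 1704-01-31.
I call bin.drop on k: hisli, — result: misman.
Then bin.size, giving 0.
Now I run cruncher.start on x: -28, and see -28.
I call dayspinner.monthhop on n: 7, and observe 1704-08-31.
I use cruncher.flip: 28.
I use dayspinner.weekday, and see Sunday.
I use dayspinner.untilx on d: 1705-04-23, — result: 235.


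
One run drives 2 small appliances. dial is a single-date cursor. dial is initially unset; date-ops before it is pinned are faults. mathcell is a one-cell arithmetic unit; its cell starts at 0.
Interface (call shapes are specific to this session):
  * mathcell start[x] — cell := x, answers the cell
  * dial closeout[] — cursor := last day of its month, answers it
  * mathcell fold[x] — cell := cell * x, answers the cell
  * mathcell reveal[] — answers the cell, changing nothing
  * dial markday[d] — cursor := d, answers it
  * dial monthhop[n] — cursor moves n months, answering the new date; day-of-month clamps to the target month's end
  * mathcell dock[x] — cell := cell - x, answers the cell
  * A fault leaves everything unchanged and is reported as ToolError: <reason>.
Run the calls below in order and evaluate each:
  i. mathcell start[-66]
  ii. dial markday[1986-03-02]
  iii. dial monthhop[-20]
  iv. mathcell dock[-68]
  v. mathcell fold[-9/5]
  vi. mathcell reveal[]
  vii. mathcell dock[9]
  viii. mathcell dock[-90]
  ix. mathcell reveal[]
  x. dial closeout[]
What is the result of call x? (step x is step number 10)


Step: mathcell start[x: -66]
Result: -66
Step: dial markday[d: 1986-03-02]
Result: 1986-03-02
Step: dial monthhop[n: -20]
Result: 1984-07-02
Step: mathcell dock[x: -68]
Result: 2
Step: mathcell fold[x: -9/5]
Result: -18/5
Step: mathcell reveal[]
Result: -18/5
Step: mathcell dock[x: 9]
Result: -63/5
Step: mathcell dock[x: -90]
Result: 387/5
Step: mathcell reveal[]
Result: 387/5
Step: dial closeout[]
Result: 1984-07-31

Answer: 1984-07-31


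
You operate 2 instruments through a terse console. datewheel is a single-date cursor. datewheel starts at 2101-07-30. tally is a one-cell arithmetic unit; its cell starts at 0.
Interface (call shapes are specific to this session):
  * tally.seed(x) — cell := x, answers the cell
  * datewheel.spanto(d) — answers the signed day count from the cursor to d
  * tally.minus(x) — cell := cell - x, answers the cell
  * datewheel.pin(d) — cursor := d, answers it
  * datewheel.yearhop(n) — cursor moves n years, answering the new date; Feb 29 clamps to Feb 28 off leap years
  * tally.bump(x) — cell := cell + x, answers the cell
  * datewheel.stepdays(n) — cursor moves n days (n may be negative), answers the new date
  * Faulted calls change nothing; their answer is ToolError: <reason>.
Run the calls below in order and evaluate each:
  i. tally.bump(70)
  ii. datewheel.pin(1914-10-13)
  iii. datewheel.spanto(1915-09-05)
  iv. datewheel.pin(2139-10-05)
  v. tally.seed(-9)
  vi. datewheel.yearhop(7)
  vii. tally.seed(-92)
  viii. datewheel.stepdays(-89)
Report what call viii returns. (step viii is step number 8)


→ bump(70)
← 70
→ pin(1914-10-13)
← 1914-10-13
→ spanto(1915-09-05)
← 327
→ pin(2139-10-05)
← 2139-10-05
→ seed(-9)
← -9
→ yearhop(7)
← 2146-10-05
→ seed(-92)
← -92
→ stepdays(-89)
← 2146-07-08

Answer: 2146-07-08


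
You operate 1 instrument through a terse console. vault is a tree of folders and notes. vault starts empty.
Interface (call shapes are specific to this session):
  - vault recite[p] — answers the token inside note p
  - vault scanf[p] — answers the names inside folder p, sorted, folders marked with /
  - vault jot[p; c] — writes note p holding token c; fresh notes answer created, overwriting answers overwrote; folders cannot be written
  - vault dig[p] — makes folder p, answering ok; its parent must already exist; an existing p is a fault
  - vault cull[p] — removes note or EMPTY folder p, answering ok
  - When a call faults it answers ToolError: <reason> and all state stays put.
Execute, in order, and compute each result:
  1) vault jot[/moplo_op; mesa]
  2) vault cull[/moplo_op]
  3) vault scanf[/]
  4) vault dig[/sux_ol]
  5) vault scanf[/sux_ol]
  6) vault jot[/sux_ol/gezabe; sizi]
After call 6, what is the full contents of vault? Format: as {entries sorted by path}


Answer: {sux_ol/, sux_ol/gezabe=sizi}

Derivation:
>> vault jot(p=/moplo_op, c=mesa)
<< created
>> vault cull(p=/moplo_op)
<< ok
>> vault scanf(p=/)
<< []
>> vault dig(p=/sux_ol)
<< ok
>> vault scanf(p=/sux_ol)
<< []
>> vault jot(p=/sux_ol/gezabe, c=sizi)
<< created


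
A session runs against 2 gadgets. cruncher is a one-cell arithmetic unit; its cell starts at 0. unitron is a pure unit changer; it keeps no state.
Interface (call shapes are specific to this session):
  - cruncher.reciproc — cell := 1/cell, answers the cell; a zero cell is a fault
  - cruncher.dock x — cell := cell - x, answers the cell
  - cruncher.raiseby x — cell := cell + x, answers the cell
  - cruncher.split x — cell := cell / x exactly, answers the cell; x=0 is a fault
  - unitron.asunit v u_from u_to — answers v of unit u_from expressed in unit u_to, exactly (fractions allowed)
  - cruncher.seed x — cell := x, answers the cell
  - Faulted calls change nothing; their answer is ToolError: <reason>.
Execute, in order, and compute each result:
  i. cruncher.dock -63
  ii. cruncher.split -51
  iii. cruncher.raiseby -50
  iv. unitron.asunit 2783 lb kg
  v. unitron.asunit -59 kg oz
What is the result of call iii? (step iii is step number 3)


Answer: -871/17

Derivation:
# 1. dock(x='-63') -> 63
# 2. split(x='-51') -> -21/17
# 3. raiseby(x='-50') -> -871/17
# 4. asunit(v='2783', u_from='lb', u_to='kg') -> 126234756571/100000000
# 5. asunit(v='-59', u_from='kg', u_to='oz') -> -94400000000/45359237


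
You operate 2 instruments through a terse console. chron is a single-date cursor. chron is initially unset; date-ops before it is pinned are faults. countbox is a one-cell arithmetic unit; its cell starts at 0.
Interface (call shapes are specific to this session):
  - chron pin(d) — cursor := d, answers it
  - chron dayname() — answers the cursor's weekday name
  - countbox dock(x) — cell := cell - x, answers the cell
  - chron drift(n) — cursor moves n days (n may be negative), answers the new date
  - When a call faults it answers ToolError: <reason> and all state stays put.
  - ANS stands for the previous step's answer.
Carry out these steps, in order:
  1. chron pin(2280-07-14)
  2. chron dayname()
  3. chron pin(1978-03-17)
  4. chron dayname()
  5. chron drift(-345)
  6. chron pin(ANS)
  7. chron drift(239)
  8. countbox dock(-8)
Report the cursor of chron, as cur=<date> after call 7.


Answer: cur=1977-12-01

Derivation:
I run chron pin passing 2280-07-14: 2280-07-14.
I use chron dayname: Wednesday.
I invoke chron pin passing 1978-03-17, giving 1978-03-17.
I run chron dayname, which returns Friday.
I invoke chron drift passing -345, and see 1977-04-06.
I call chron pin passing ANS, giving 1977-04-06.
I try chron drift passing 239, and see 1977-12-01.
Calling countbox dock passing -8, yielding 8.


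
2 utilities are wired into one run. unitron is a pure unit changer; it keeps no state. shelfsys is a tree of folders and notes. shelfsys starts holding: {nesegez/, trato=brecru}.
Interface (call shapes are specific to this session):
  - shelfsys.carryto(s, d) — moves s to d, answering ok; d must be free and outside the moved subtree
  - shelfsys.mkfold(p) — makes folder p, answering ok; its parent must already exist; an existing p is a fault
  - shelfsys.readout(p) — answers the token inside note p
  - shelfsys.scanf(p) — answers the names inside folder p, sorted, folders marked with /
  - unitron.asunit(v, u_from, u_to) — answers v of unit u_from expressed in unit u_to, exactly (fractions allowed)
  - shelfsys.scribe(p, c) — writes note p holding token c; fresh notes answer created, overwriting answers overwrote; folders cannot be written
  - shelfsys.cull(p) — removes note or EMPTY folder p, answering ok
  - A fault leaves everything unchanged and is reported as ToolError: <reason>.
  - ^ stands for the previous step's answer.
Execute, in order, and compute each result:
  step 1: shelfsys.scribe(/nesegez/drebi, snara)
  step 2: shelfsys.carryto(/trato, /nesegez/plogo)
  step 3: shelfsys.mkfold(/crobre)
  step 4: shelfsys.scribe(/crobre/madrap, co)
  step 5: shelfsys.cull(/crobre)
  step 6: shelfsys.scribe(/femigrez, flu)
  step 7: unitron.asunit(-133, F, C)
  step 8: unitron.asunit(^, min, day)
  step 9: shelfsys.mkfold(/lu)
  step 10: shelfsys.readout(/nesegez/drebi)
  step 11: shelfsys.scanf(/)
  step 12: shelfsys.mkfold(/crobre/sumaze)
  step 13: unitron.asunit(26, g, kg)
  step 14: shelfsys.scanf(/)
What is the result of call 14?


Act: shelfsys.scribe[p→/nesegez/drebi; c→snara]
Obs: created
Act: shelfsys.carryto[s→/trato; d→/nesegez/plogo]
Obs: ok
Act: shelfsys.mkfold[p→/crobre]
Obs: ok
Act: shelfsys.scribe[p→/crobre/madrap; c→co]
Obs: created
Act: shelfsys.cull[p→/crobre]
Obs: ToolError: not empty
Act: shelfsys.scribe[p→/femigrez; c→flu]
Obs: created
Act: unitron.asunit[v→-133; u_from→F; u_to→C]
Obs: -275/3
Act: unitron.asunit[v→^; u_from→min; u_to→day]
Obs: -55/864
Act: shelfsys.mkfold[p→/lu]
Obs: ok
Act: shelfsys.readout[p→/nesegez/drebi]
Obs: snara
Act: shelfsys.scanf[p→/]
Obs: [crobre/, femigrez, lu/, nesegez/]
Act: shelfsys.mkfold[p→/crobre/sumaze]
Obs: ok
Act: unitron.asunit[v→26; u_from→g; u_to→kg]
Obs: 13/500
Act: shelfsys.scanf[p→/]
Obs: [crobre/, femigrez, lu/, nesegez/]

Answer: [crobre/, femigrez, lu/, nesegez/]


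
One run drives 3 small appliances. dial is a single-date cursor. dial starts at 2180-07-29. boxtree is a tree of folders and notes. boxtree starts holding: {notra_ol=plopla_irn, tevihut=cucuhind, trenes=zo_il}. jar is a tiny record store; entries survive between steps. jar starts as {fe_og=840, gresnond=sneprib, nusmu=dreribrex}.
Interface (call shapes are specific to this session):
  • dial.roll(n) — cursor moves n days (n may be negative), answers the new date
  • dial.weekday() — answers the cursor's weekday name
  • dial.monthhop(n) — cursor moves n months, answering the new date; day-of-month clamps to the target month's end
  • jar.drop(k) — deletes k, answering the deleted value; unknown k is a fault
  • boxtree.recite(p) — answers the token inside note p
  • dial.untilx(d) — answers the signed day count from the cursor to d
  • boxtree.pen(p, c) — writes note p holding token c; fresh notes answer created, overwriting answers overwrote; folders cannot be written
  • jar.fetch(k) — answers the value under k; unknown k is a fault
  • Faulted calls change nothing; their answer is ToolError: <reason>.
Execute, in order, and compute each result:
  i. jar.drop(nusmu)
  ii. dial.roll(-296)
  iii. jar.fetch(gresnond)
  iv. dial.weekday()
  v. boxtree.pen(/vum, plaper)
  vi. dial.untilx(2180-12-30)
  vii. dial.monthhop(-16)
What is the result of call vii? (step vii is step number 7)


==> drop(k: nusmu)
<== dreribrex
==> roll(n: -296)
<== 2179-10-07
==> fetch(k: gresnond)
<== sneprib
==> weekday()
<== Thursday
==> pen(p: /vum, c: plaper)
<== created
==> untilx(d: 2180-12-30)
<== 450
==> monthhop(n: -16)
<== 2178-06-07

Answer: 2178-06-07


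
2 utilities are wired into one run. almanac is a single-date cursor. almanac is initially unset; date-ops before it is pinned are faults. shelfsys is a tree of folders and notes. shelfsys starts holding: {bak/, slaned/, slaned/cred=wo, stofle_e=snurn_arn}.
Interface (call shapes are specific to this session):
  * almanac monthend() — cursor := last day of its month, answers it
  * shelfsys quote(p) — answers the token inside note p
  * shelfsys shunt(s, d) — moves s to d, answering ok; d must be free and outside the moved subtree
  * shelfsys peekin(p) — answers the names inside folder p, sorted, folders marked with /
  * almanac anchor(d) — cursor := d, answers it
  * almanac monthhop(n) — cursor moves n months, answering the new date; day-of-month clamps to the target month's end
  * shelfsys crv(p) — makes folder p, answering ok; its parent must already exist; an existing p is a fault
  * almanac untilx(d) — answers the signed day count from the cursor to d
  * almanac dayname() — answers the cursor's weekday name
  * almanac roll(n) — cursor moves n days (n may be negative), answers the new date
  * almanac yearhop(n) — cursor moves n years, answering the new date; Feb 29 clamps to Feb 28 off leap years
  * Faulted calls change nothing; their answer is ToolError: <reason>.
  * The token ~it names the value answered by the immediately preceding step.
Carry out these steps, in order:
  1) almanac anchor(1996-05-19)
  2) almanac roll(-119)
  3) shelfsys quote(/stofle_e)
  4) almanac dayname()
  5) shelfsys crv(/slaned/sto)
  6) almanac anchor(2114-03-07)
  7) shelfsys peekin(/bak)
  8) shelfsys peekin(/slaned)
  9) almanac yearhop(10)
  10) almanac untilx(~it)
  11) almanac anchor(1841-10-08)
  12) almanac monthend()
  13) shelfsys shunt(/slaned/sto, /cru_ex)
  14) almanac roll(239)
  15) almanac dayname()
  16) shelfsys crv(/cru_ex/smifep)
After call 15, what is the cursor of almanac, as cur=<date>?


Invoking almanac anchor with d=1996-05-19, yielding 1996-05-19.
Now I run almanac roll with n=-119, yielding 1996-01-21.
I call shelfsys quote with p=/stofle_e, yielding snurn_arn.
Invoking almanac dayname, giving Sunday.
Now I run shelfsys crv with p=/slaned/sto, — result: ok.
Now I run almanac anchor with d=2114-03-07, and observe 2114-03-07.
I invoke shelfsys peekin with p=/bak, and get [].
Next I call shelfsys peekin with p=/slaned, yielding [cred, sto/].
Calling almanac yearhop with n=10, and see 2124-03-07.
Next I call almanac untilx with d=~it, yielding 0.
I call almanac anchor with d=1841-10-08, — result: 1841-10-08.
I use almanac monthend, and observe 1841-10-31.
Next I call shelfsys shunt with s=/slaned/sto, d=/cru_ex, and see ok.
Using almanac roll with n=239, giving 1842-06-27.
I call almanac dayname(), → Monday.
I try shelfsys crv with p=/cru_ex/smifep, and get ok.

Answer: cur=1842-06-27


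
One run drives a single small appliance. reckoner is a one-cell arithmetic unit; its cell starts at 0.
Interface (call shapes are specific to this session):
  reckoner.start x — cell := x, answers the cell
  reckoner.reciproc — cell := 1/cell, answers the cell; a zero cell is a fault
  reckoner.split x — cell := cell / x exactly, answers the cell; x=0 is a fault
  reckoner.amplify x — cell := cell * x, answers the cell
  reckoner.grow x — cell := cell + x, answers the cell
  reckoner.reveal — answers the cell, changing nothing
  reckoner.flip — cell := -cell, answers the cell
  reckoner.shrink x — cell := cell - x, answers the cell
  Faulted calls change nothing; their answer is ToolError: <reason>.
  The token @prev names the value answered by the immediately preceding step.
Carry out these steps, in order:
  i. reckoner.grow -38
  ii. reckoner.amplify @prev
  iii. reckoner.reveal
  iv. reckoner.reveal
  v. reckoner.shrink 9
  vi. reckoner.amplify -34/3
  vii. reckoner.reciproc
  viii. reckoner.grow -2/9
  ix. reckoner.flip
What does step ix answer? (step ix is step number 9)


==> grow(x='-38')
<== -38
==> amplify(x='@prev')
<== 1444
==> reveal()
<== 1444
==> reveal()
<== 1444
==> shrink(x='9')
<== 1435
==> amplify(x='-34/3')
<== -48790/3
==> reciproc()
<== -3/48790
==> grow(x='-2/9')
<== -97607/439110
==> flip()
<== 97607/439110

Answer: 97607/439110


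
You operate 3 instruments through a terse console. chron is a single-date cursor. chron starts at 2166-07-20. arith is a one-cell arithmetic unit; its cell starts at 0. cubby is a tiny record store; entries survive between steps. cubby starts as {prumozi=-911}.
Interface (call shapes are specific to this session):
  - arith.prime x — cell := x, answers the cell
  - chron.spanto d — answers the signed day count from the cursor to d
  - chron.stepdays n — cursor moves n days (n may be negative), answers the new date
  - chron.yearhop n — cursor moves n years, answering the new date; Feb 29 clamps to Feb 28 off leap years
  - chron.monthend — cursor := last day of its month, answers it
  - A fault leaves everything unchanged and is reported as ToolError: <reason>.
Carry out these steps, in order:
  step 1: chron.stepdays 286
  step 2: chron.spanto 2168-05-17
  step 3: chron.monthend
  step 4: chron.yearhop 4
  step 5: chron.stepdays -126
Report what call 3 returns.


Answer: 2167-05-31

Derivation:
·→ chron.stepdays(n: 286)
·← 2167-05-02
·→ chron.spanto(d: 2168-05-17)
·← 381
·→ chron.monthend()
·← 2167-05-31
·→ chron.yearhop(n: 4)
·← 2171-05-31
·→ chron.stepdays(n: -126)
·← 2171-01-25


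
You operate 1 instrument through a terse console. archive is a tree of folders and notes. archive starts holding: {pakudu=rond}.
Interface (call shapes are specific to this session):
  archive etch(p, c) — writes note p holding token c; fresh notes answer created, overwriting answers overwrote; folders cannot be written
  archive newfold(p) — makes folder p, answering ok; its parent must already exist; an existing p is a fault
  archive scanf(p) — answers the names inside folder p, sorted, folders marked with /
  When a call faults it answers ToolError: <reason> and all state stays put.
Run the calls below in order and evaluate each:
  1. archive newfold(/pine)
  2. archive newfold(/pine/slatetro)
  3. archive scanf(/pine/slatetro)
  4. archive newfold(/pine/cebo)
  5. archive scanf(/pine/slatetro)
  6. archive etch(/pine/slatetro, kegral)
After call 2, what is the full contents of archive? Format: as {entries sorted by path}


Answer: {pakudu=rond, pine/, pine/slatetro/}

Derivation:
Act: archive newfold[p=/pine]
Obs: ok
Act: archive newfold[p=/pine/slatetro]
Obs: ok
Act: archive scanf[p=/pine/slatetro]
Obs: []
Act: archive newfold[p=/pine/cebo]
Obs: ok
Act: archive scanf[p=/pine/slatetro]
Obs: []
Act: archive etch[p=/pine/slatetro; c=kegral]
Obs: ToolError: is a directory
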